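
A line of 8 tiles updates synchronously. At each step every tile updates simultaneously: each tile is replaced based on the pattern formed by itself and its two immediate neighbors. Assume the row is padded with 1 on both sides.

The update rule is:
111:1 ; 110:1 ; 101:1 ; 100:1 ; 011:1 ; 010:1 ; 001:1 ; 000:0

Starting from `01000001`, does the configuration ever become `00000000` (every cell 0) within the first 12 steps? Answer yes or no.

11100011
11110111
11111111
11111111  (fixed point — unchanged through step 12)
step 12 is 11111111, still not uniform 0

no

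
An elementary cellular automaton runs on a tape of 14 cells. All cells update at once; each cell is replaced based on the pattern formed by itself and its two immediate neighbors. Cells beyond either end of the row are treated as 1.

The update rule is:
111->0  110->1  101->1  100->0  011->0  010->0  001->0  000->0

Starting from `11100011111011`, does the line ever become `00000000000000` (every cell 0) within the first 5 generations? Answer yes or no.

00100000001100
00000000000100
00000000000000
all cells are 0 at generation 3

yes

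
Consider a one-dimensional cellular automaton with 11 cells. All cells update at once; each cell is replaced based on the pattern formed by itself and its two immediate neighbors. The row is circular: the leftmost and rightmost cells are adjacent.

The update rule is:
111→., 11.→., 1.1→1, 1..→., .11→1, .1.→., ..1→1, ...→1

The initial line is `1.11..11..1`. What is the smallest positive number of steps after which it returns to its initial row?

.11..11..11
11..11..11.
1..11..11.1
..11..11.11
.11..11.11.
11..11.11..
1..11.11..1
..11.11..11
.11.11..11.
11.11..11..
1.11..11..1

11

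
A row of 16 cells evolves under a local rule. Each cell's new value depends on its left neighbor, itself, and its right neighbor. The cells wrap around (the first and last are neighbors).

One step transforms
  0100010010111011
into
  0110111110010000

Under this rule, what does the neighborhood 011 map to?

0

At position 10 the neighborhood is 011; the next row has 0 there.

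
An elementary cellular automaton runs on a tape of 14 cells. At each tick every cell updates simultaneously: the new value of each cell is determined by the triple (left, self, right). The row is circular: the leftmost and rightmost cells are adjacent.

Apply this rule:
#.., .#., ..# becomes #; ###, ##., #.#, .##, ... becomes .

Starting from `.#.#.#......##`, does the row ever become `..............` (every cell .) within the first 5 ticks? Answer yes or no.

.#.#.##....#..
##.#...#..###.
...##.####....
..#.......#...
.###.....###..
tick 5 is .###.....###.., still not uniform .

no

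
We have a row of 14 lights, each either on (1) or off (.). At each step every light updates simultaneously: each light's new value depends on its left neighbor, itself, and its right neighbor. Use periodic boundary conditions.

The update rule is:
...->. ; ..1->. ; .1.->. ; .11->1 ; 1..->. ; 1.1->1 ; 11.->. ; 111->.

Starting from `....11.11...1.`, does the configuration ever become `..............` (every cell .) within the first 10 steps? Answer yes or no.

....1.11......
.....11.......
.....1........
..............
all cells are . at step 4

yes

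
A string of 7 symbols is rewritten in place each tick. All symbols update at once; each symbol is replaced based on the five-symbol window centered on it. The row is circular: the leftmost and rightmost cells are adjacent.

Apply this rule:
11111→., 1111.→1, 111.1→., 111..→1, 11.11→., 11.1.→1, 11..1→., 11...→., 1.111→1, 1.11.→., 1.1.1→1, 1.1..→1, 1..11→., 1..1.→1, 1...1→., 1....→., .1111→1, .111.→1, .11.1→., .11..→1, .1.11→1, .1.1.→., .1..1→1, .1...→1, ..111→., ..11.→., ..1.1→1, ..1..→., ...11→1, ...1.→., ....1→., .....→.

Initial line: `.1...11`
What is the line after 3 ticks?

111111.

tick 1: 111.1..
tick 2: .1.111.
tick 3: 111111.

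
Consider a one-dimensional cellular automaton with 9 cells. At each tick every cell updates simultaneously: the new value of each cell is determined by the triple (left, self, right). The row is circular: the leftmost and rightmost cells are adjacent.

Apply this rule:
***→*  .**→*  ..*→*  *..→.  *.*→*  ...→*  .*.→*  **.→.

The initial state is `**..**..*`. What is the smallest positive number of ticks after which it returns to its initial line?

9

tick 1: *..**..**
tick 2: ..**..***
tick 3: .**..***.
tick 4: **..***..
tick 5: *..***..*
tick 6: ..***..**
tick 7: .***..**.
tick 8: ***..**..
tick 9: **..**..*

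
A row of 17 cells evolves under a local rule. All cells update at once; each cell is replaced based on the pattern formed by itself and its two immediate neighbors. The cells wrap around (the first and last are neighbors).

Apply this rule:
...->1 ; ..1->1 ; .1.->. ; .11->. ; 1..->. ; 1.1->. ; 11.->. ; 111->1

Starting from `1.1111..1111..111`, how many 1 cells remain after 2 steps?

4

step 1: ...11..1.11..1.11
step 2: .11...1.....1....
count of 1: 4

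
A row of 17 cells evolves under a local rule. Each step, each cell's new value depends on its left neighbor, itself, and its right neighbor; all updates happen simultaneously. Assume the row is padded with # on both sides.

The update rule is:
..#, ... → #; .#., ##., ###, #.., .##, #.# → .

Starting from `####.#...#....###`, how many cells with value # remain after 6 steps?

9

.......##..###...
.######...#....##
........##..###..
.#######...#....#
.........##..###.
.########...#....
count of #: 9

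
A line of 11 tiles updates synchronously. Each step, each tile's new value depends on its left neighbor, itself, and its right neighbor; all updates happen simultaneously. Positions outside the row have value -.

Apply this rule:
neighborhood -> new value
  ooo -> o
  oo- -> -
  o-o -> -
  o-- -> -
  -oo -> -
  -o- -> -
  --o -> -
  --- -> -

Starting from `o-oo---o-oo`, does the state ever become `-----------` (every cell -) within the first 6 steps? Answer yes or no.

yes

-----------
all cells are - at step 1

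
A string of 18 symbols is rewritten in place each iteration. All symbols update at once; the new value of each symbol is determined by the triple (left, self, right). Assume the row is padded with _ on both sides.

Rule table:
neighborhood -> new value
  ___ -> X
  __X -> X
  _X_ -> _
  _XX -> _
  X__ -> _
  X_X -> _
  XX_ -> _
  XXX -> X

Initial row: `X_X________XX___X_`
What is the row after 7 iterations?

____XXXXXXX___XX__
XXXX_XXXXX__XX___X
_XX___XXX__X___XX_
X___XX_X__X__XX___
__XX_____X__X___XX
XX___XXXX__X__XX__
___XX_XX__X__X___X

___XX_XX__X__X___X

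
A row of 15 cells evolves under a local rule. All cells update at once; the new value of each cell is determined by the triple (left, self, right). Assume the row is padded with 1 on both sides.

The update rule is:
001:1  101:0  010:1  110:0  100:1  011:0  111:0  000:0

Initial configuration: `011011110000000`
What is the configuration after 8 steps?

110000011110001

000000001000001
100000011100010
010000100010110
011001110110000
000110000001001
101001000011110
001111100100000
110000011110001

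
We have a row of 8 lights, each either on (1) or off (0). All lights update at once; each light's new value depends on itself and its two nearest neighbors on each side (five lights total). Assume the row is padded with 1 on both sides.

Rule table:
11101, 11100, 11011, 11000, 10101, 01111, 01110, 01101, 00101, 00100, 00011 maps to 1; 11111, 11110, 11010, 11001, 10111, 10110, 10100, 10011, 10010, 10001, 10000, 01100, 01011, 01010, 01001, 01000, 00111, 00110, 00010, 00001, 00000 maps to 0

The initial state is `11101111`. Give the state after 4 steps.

10010010

00110100
00010000
10010001
10010010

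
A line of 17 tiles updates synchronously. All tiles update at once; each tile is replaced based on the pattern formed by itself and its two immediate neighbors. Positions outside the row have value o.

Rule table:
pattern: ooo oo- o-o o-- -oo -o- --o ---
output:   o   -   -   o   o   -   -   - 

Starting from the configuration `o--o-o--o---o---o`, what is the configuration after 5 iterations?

--o--o----o--o--o

-o----o--o---o--o
--o----o--o---o-o
o--o----o--o----o
-o--o----o--o---o
--o--o----o--o--o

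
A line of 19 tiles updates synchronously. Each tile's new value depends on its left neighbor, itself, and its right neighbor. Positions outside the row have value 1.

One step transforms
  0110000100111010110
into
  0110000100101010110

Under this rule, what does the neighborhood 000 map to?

At position 4 the neighborhood is 000; the next row has 0 there.

0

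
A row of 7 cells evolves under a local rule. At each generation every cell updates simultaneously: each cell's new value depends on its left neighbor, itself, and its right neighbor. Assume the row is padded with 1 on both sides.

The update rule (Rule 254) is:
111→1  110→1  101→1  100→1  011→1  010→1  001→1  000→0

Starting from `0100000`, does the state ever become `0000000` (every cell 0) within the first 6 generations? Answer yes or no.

1110001
1111011
1111111
1111111  (fixed point — unchanged through generation 6)
generation 6 is 1111111, still not uniform 0

no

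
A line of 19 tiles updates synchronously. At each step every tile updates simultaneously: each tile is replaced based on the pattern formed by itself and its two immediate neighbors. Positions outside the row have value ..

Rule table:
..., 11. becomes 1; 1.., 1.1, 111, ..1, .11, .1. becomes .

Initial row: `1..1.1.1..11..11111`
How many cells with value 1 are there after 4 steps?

10

...........1......1
1111111111...1111..
.........1.1....1.1
11111111.....11....
count of 1: 10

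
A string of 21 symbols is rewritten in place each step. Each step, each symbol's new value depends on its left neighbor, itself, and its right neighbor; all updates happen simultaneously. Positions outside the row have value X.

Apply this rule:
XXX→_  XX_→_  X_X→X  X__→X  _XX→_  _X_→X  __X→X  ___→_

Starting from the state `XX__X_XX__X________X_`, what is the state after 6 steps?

__XXXX__XXXX______XXX
XX____XX____X____X___
__X__X__X__XXX__XXX_X
XXXXXXXXXXX___XX___X_
___________X_X__X_XXX
X_________XXXXXXXX___

X_________XXXXXXXX___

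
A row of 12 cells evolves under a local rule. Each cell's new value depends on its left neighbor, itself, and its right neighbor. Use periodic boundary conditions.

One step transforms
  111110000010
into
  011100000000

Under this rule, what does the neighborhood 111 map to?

1

At position 1 the neighborhood is 111; the next row has 1 there.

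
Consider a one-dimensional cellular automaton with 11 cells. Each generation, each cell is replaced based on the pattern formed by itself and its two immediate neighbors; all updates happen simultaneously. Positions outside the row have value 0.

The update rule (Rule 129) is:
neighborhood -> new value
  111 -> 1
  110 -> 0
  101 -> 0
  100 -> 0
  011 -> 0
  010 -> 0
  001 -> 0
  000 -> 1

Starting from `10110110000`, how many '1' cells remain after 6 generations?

2

generation 1: 00000000111
generation 2: 11111110010
generation 3: 01111100000
generation 4: 00111001111
generation 5: 10010000110
generation 6: 00000110000
count of 1: 2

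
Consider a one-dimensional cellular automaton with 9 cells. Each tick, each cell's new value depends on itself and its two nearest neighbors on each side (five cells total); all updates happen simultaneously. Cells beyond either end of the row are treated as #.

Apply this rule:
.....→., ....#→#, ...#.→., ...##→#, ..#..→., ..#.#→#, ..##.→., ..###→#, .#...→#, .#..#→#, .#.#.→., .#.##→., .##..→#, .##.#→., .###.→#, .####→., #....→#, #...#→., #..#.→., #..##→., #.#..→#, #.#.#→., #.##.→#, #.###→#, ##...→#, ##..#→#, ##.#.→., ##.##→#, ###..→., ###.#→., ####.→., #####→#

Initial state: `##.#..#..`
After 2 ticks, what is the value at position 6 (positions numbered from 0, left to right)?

.

...##..#.
#.#.##.#.
position 6 holds .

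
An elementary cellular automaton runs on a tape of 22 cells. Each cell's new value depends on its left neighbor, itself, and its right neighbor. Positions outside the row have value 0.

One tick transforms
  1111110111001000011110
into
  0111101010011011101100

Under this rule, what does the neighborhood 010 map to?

At position 12 the neighborhood is 010; the next row has 1 there.

1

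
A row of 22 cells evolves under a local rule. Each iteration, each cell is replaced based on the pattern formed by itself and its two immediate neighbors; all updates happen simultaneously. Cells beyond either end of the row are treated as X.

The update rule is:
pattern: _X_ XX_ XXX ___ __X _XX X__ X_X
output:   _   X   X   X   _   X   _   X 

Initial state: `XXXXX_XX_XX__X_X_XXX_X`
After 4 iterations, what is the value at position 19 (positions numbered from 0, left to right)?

XXXXXXXXXXX___X_XXXXXX
XXXXXXXXXXX_X__XXXXXXX
XXXXXXXXXXXX___XXXXXXX
XXXXXXXXXXXX_X_XXXXXXX
position 19 holds X

X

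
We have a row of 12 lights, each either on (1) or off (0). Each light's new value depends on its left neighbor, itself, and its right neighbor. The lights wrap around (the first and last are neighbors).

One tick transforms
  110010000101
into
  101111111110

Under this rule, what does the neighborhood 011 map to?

At position 11 the neighborhood is 011; the next row has 0 there.

0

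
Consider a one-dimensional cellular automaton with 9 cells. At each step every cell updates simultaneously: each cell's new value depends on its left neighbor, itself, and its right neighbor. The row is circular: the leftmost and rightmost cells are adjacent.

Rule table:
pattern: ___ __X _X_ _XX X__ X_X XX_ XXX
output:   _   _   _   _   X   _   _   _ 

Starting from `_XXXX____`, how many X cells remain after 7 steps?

_____X___
______X__
_______X_
________X
X________
_X_______
__X______
count of X: 1

1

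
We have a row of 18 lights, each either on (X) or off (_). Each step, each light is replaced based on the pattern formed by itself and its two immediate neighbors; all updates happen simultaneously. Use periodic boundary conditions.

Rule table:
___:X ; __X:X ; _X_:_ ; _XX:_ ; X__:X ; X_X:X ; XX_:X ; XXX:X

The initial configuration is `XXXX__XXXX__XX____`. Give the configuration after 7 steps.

_XXXXX_XXXXX_XXXXX
X_XXXXX_XXXXX_XXXX
XX_XXXXX_XXXXX_XXX
XXX_XXXXX_XXXXX_XX
XXXX_XXXXX_XXXXX_X
XXXXX_XXXXX_XXXXX_
_XXXXX_XXXXX_XXXXX

_XXXXX_XXXXX_XXXXX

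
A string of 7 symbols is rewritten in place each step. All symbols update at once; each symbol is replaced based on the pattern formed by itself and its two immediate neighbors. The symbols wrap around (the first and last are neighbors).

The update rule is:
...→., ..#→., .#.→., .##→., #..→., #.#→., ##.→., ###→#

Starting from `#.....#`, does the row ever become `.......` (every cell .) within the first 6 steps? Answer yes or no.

yes

step 1: .......
all cells are . at step 1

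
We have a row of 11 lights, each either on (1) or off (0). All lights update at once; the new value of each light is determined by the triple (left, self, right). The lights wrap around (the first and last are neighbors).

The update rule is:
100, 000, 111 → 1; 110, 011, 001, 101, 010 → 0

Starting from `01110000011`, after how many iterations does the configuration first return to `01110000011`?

3

00101111000
10000110111
01110000011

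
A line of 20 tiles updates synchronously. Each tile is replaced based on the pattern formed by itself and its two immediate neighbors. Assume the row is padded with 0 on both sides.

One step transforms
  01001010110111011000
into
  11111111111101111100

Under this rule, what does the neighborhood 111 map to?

At position 12 the neighborhood is 111; the next row has 0 there.

0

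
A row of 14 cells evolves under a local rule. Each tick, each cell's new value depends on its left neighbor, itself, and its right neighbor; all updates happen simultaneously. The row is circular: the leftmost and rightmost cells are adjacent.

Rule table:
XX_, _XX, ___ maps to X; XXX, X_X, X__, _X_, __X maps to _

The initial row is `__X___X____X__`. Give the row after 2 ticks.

X_X___X_XX_X_X

X___X___XX___X
X_X___X_XX_X_X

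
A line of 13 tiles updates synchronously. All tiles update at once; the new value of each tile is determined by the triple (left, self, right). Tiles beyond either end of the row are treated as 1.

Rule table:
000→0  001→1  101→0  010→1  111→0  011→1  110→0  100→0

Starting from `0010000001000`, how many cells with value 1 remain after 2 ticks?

5

0110000011001
0100000110011
count of 1: 5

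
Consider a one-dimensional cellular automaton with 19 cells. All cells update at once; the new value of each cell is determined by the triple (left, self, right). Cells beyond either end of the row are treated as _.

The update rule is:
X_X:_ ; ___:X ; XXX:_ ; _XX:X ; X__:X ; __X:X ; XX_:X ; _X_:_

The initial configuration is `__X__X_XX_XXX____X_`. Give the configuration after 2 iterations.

XX_XXXXXX___X___X__

XX_XX__XX_X_XXXXX_X
XX_XXXXXX___X___X__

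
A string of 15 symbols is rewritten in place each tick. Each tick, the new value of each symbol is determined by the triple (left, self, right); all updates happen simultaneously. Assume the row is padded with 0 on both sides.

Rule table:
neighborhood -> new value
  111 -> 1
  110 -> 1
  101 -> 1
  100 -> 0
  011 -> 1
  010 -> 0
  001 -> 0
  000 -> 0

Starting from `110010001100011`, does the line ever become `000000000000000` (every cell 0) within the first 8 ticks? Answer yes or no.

110000001100011
110000001100011  (fixed point — unchanged through tick 8)
tick 8 is 110000001100011, still not uniform 0

no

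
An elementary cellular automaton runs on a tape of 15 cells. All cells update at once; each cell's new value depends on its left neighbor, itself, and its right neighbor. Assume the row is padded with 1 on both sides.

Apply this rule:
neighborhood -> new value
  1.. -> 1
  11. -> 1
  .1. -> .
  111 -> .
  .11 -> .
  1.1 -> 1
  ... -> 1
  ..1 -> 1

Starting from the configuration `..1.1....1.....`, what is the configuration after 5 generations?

generation 1: 11.1.1111.11111
generation 2: .11.1...11.....
generation 3: 1.11.111.111111
generation 4: 11.11..11......
generation 5: .11.111.1111111

.11.111.1111111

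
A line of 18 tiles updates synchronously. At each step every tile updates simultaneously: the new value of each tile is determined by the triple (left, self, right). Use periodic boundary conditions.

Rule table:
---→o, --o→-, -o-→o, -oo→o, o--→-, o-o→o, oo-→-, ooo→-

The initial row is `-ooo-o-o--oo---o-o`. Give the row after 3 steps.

ooo-o-ooo-o--o---o

oo--oooo--o--o-ooo
----o-----o--ooo--
ooo-o-ooo-o--o---o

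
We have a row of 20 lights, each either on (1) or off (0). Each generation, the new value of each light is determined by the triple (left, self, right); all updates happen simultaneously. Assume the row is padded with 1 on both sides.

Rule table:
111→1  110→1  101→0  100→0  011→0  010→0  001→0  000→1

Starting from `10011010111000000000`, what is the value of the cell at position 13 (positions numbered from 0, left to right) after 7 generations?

0

10001000011011111110
10100011001001111110
10001001000000111110
10100000011110011110
10001111001110001110
10100111000110100110
10000011010010000010
position 13 holds 0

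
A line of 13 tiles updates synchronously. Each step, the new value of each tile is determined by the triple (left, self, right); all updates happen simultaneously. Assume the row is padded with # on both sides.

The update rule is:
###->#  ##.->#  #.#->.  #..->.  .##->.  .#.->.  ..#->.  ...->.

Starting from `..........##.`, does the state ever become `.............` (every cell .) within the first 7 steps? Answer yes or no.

...........#.
.............
all cells are . at step 2

yes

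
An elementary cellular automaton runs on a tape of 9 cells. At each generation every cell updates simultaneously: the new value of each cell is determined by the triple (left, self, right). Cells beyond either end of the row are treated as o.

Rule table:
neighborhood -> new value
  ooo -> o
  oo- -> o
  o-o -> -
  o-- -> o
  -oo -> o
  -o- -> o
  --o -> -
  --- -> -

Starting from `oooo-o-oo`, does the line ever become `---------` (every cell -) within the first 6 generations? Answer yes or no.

no

oooo-o-oo  (fixed point — unchanged through generation 6)
generation 6 is oooo-o-oo, still not uniform -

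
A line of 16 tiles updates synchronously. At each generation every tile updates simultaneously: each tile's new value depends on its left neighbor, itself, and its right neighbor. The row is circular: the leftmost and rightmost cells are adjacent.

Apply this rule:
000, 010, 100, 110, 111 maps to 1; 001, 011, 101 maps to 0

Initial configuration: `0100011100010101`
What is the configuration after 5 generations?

0111001111010101
0011100111010101
1001110011010101
1100111001010100
0110011101010110

0110011101010110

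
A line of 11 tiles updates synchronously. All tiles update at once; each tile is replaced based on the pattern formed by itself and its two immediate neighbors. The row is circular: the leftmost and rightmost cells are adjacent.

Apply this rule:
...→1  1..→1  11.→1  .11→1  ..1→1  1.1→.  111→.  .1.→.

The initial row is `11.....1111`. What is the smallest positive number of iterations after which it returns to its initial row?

.1111111...
11.....1111

2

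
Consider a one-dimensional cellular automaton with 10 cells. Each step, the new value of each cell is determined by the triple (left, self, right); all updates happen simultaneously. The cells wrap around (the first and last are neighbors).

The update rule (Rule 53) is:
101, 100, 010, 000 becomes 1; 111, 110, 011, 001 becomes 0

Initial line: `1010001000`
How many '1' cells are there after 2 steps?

2

1111101110
0000010001
count of 1: 2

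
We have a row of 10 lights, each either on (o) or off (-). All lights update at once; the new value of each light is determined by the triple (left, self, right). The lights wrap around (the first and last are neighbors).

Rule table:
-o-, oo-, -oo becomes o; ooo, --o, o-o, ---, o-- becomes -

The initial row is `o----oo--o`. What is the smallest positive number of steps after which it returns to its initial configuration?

o----oo--o

1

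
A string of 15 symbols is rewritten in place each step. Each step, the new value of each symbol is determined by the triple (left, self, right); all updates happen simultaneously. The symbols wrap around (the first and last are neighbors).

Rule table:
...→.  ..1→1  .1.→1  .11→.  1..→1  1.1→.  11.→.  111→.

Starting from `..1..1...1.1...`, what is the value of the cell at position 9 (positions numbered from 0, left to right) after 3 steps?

step 1: .111111.11.11..
step 2: 1............1.
step 3: 11..........11.
position 9 holds .

.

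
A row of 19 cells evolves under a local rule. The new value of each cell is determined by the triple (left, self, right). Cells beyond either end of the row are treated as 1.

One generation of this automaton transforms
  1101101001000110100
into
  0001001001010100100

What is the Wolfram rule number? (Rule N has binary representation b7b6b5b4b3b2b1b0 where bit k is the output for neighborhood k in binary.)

position 0: 111 → 0  (bit 7 = 0)
position 1: 110 → 0  (bit 6 = 0)
position 2: 101 → 0  (bit 5 = 0)
position 7: 100 → 0  (bit 4 = 0)
position 3: 011 → 1  (bit 3 = 1)
position 6: 010 → 1  (bit 2 = 1)
position 8: 001 → 0  (bit 1 = 0)
position 11: 000 → 1  (bit 0 = 1)
bits b7..b0 = 00001101 = 13

13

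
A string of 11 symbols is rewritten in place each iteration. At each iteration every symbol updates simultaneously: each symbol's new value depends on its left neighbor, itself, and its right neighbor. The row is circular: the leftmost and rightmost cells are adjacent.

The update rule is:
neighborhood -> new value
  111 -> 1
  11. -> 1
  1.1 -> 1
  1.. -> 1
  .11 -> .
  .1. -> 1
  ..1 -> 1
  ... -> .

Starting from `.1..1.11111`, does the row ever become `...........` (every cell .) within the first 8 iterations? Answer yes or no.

no

111111.1111
1111111.111
11111111.11
111111111.1
1111111111.
.1111111111
1.111111111
11.11111111
iteration 8 is 11.11111111, still not uniform .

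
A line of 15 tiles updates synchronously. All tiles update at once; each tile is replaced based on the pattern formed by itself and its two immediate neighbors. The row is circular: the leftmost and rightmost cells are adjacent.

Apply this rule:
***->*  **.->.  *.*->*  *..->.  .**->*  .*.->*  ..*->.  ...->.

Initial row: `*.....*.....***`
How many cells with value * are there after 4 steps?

......*.....***
......*.....**.
......*.....*..
......*.....*..
count of *: 2

2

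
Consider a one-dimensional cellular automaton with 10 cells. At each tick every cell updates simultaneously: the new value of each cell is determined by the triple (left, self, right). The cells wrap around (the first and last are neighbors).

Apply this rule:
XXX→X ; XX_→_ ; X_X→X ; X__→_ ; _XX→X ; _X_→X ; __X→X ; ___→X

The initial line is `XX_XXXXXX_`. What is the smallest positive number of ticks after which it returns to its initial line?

X_XXXXXX_X
_XXXXXX_XX
XXXXXX_XX_
XXXXX_XX_X
XXXX_XX_XX
XXX_XX_XXX
XX_XX_XXXX
X_XX_XXXXX
_XX_XXXXXX
XX_XXXXXX_

10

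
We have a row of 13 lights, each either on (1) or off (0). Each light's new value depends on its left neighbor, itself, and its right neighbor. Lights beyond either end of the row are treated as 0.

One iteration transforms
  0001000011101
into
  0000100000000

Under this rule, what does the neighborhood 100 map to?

At position 4 the neighborhood is 100; the next row has 1 there.

1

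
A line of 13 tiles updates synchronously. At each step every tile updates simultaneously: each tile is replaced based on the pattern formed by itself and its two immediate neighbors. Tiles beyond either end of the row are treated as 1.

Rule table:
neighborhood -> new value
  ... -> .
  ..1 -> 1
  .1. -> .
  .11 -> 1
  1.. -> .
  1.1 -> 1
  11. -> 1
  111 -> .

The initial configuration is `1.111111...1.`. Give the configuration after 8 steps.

111....1..1.1
..1...1..1.11
.1...1..1.11.
1...1..1.1111
1..1..1.11...
1.1..1.111..1
11..1.11.1.11
.1.1.1111.11.

.1.1.1111.11.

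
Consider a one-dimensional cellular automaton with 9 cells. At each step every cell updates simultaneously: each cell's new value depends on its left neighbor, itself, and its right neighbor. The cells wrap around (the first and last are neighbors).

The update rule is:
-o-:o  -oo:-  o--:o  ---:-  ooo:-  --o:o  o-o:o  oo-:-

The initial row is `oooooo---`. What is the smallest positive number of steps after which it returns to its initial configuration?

4

------o-o
o----oooo
-o--o----
oooooo---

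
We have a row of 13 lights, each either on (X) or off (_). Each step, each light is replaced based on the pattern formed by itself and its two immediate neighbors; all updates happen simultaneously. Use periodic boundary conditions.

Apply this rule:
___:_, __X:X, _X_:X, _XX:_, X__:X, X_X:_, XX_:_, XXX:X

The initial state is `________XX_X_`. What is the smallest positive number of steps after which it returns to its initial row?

_______X___XX
X_____XXX_X__
XX___X_X__XXX
X_X_XX_XXX_XX
__X_____X___X
XXXX___XXX_XX
XXX_X_X_X___X
XX__X_X_XX_X_
__XXX_X____X_
_X_X__XX__XXX
_X_XXX__XX_X_
XX__X_XX___XX
X_XXX___X_X_X
___X_X_XX_X__
__XX_X____XX_
_X___XX__X__X
_XX_X__XXXXXX
____XXX_XXXX_
___X_X___XX_X
X_XX_XX_X___X
________XX_X_

21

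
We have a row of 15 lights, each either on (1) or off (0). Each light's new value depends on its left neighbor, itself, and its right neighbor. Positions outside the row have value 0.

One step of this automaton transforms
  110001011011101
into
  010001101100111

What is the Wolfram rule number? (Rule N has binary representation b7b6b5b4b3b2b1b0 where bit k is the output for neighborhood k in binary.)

100

position 11: 111 → 0  (bit 7 = 0)
position 1: 110 → 1  (bit 6 = 1)
position 6: 101 → 1  (bit 5 = 1)
position 2: 100 → 0  (bit 4 = 0)
position 0: 011 → 0  (bit 3 = 0)
position 5: 010 → 1  (bit 2 = 1)
position 4: 001 → 0  (bit 1 = 0)
position 3: 000 → 0  (bit 0 = 0)
bits b7..b0 = 01100100 = 100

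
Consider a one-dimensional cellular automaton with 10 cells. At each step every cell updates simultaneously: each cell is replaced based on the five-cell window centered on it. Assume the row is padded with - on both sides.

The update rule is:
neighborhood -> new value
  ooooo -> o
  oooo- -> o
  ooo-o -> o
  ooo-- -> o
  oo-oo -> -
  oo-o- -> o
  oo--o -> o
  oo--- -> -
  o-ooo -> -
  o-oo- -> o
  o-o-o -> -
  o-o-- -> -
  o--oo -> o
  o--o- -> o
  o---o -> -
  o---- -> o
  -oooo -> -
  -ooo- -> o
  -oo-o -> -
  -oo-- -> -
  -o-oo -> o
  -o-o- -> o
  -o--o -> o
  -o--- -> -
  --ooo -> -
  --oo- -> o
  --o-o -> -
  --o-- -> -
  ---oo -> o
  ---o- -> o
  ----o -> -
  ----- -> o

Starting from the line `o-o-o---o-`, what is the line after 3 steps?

-o---o-oo-

-o-o---o--
o-o---o--o
-o---o-oo-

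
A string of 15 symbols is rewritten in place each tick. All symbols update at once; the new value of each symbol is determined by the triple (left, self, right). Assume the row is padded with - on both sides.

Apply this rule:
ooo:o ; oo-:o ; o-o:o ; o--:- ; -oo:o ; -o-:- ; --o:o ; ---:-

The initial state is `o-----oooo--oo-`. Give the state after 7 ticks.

oooooooooooooo-

tick 1: -----ooooo-ooo-
tick 2: ----oooooooooo-
tick 3: ---ooooooooooo-
tick 4: --oooooooooooo-
tick 5: -ooooooooooooo-
tick 6: oooooooooooooo-
tick 7: oooooooooooooo-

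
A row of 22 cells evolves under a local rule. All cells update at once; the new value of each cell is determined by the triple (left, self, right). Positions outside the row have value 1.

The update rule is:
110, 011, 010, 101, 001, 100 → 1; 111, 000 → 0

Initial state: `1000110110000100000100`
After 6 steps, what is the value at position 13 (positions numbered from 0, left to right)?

step 1: 1101111111001110001111
step 2: 0111000001111011011000
step 3: 1101100011001111111101
step 4: 0111110111111000000111
step 5: 1100011100001100001100
step 6: 0110110110011110011111
position 13 holds 1

1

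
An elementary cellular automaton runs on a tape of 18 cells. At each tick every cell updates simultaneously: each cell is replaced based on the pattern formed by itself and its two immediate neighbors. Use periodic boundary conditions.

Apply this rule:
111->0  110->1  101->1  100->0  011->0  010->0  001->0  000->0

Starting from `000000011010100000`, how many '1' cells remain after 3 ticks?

tick 1: 000000001101000000
tick 2: 000000000110000000
tick 3: 000000000010000000
count of 1: 1

1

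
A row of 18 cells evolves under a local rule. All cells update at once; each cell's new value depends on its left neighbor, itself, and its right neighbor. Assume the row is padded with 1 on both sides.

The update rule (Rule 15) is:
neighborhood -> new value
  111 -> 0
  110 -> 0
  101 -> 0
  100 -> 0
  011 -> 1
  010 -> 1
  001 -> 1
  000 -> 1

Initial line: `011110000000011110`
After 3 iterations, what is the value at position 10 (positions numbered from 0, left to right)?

1

iteration 1: 010000111111110000
iteration 2: 010111100000000111
iteration 3: 010100001111111100
position 10 holds 1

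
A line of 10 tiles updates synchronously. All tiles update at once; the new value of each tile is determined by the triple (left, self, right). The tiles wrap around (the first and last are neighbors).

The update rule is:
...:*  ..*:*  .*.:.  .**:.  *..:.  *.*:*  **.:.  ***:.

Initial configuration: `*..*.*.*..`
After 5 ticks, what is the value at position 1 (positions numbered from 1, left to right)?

..*.*.*..*
.*.*.*..*.
*.*.*..*..
.*.*..*..*
*.*..*..*.
position 1 holds *

*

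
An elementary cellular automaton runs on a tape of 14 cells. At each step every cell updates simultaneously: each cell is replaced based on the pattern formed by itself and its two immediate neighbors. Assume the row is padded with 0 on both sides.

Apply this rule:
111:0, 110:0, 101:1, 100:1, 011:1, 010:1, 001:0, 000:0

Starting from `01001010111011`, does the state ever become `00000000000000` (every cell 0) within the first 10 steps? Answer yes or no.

step 1: 01101111100110
step 2: 01011000010101
step 3: 01110100011111
step 4: 01001110010000
step 5: 01101001011000
step 6: 01011101110100
step 7: 01110011001110
step 8: 01001010101001
step 9: 01101111111101
step 10: 01011000000011
step 10 is 01011000000011, still not uniform 0

no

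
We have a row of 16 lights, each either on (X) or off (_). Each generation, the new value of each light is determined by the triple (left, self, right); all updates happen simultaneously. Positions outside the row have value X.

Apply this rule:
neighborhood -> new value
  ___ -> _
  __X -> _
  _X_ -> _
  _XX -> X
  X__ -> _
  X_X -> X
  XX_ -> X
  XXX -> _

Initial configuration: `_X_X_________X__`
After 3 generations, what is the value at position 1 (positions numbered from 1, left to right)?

generation 1: X_X_____________
generation 2: XX______________
generation 3: _X______________
position 1 holds _

_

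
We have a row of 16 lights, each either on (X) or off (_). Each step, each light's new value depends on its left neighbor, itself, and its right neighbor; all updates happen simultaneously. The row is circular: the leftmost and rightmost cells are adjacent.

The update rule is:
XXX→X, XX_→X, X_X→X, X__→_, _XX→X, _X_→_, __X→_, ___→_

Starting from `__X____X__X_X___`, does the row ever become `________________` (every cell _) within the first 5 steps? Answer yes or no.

___________X____
________________
all cells are _ at step 2

yes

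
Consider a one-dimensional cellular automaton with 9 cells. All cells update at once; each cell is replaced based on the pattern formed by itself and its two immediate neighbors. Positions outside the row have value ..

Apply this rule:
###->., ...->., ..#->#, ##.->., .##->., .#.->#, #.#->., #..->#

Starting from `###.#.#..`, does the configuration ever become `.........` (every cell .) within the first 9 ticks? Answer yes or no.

no

tick 1: ....#.##.
tick 2: ...##...#
tick 3: ..#..#.##
tick 4: .#####...
tick 5: #.....#..
tick 6: ##...###.
tick 7: ..#.#...#
tick 8: .##.##.##
tick 9: #........
tick 9 is #........, still not uniform .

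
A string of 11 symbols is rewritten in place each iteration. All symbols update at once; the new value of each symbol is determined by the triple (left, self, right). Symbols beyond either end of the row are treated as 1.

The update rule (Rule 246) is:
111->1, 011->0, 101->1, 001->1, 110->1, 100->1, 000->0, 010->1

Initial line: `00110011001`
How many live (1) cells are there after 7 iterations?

10

11011101110
11101110111
11110111011
11111011101
11111101110
11111110111
11111111011
count of 1: 10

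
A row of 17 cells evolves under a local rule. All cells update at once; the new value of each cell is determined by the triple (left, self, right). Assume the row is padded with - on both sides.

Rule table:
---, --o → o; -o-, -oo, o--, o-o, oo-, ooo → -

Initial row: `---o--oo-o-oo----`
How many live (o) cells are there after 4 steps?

step 1: ooo--o--------ooo
step 2: ----o--ooooooo---
step 3: oooo--o--------oo
step 4: -----o--ooooooo--
count of o: 8

8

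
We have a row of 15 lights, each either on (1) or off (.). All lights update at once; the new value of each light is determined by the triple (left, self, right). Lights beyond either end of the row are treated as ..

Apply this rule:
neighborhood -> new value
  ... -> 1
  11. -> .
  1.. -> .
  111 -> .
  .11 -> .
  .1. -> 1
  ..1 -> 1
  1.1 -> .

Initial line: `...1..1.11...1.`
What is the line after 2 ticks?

tick 1: 1111.11....111.
tick 2: ........111....

........111....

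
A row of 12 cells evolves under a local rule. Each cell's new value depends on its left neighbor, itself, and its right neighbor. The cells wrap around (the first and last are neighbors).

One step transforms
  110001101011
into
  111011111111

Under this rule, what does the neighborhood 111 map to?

1

At position 0 the neighborhood is 111; the next row has 1 there.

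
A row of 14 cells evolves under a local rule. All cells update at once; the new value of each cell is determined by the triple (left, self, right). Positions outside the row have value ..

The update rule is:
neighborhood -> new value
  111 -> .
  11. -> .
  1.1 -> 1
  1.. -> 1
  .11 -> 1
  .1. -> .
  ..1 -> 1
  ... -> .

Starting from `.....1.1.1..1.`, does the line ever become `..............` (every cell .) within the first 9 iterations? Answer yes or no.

no

iteration 1: ....1.1.1.11.1
iteration 2: ...1.1.1.11.1.
iteration 3: ..1.1.1.11.1.1
iteration 4: .1.1.1.11.1.1.
iteration 5: 1.1.1.11.1.1.1
iteration 6: .1.1.11.1.1.1.
iteration 7: 1.1.11.1.1.1.1
iteration 8: .1.11.1.1.1.1.
iteration 9: 1.11.1.1.1.1.1
iteration 9 is 1.11.1.1.1.1.1, still not uniform .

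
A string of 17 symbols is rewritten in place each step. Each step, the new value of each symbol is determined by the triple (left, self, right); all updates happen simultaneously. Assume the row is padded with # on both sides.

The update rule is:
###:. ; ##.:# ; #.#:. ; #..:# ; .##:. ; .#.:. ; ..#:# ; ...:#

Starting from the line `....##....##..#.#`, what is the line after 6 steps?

step 1: ####.#####.###...
step 2: ...#.....#...####
step 3: ###.#####.###....
step 4: ..#.....#...#####
step 5: ##.#####.###.....
step 6: .#.....#...######

.#.....#...######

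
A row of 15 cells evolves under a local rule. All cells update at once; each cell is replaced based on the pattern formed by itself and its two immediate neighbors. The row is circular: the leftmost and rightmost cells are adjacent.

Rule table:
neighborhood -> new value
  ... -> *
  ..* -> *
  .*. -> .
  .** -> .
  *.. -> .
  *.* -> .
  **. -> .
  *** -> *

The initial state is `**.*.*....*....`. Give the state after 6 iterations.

*...**....*....

.......***..***
.******.*..*.*.
*.****....*....
...**..***..***
.**...*.*..*.*.
*...**....*....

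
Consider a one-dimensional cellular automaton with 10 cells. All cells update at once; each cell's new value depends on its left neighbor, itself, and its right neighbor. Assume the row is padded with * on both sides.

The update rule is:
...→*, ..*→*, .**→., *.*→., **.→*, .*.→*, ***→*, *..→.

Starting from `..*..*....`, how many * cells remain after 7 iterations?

6

.**.**.***
..*..*..**
.**.**.*.*
..*..*.*..
.**.**.*.*  (repeats iteration 3; period 2)
iteration 7: .**.**.*.*
count of *: 6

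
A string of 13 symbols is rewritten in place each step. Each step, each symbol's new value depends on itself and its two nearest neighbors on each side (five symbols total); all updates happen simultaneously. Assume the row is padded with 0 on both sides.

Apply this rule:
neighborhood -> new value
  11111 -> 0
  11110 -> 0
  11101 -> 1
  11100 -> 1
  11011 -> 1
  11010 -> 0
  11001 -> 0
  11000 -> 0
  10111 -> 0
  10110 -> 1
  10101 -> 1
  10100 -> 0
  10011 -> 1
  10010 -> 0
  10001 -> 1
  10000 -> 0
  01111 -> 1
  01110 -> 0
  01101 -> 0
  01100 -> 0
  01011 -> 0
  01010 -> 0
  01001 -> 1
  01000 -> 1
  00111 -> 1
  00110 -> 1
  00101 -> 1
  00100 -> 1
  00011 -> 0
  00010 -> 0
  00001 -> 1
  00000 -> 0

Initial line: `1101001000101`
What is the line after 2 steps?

step 1: 1000101110100
step 2: 1110100010010

1110100010010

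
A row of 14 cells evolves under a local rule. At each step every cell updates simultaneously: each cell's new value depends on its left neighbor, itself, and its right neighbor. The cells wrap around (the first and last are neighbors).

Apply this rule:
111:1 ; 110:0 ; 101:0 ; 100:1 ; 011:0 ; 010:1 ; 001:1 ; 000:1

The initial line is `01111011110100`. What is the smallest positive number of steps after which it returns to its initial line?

10110001100111
00001110011011
11110101100000
01100100011111
00011111101110
11101111000101
11000110111100
00111000011011
11010111100000
00010011011111
11111100001110
01111011110100

12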